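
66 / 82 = 33 / 41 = 0.80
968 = 968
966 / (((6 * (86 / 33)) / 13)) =69069 / 86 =803.13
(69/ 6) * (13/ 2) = 299/ 4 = 74.75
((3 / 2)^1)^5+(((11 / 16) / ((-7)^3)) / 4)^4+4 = 2692280510878071089 / 232218265089212416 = 11.59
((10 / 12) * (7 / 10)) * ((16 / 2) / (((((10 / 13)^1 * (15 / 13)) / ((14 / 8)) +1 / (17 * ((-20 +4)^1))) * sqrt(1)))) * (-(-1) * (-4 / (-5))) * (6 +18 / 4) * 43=2711928128 / 810085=3347.71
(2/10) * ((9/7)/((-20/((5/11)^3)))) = -45/37268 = -0.00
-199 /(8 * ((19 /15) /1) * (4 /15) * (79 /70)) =-1567125 /24016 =-65.25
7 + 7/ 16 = 119/ 16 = 7.44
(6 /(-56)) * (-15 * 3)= 135 /28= 4.82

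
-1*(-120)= 120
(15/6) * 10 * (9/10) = 45/2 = 22.50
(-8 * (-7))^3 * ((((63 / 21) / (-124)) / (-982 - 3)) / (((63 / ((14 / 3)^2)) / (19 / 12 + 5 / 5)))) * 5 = 307328 / 15957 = 19.26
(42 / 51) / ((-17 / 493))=-406 / 17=-23.88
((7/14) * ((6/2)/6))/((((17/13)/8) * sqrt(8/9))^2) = 3042/289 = 10.53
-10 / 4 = -5 / 2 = -2.50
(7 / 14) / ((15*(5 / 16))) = 8 / 75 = 0.11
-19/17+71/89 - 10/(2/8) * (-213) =12890276/1513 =8519.68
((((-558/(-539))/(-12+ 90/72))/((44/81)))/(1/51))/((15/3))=-2305098/1274735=-1.81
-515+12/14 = -3599/7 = -514.14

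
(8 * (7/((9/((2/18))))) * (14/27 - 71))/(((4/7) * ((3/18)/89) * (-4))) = 8298983/729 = 11384.06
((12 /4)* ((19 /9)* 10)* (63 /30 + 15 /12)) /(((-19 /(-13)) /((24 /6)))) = 1742 /3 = 580.67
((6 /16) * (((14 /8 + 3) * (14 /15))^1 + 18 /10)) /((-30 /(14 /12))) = -1309 /14400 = -0.09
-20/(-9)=20/9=2.22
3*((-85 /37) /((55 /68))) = -3468 /407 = -8.52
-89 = -89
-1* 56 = -56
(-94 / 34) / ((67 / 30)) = -1410 / 1139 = -1.24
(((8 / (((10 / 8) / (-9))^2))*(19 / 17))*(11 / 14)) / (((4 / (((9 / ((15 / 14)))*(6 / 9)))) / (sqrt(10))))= 1083456*sqrt(10) / 2125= 1612.32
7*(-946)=-6622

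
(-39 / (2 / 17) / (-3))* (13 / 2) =2873 / 4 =718.25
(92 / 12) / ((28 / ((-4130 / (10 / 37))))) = -50209 / 12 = -4184.08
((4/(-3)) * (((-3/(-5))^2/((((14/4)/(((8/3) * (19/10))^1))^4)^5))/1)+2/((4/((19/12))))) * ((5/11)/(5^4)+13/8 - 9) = 1135166774673905784540407709535324287240447000931/196540570751438528440402278900146484375000000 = 5775.74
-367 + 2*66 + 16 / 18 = -2107 / 9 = -234.11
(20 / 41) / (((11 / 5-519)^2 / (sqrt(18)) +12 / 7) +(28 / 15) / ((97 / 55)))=-2247065625 / 6583903731460733372 +18037479933375 * sqrt(2) / 3291951865730366686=0.00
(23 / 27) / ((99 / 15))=115 / 891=0.13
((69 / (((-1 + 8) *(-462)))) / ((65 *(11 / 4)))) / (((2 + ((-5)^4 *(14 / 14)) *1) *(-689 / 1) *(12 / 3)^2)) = 23 / 1331899809240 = 0.00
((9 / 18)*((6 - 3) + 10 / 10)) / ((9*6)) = 1 / 27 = 0.04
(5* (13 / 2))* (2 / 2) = 65 / 2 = 32.50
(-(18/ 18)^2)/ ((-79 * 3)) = 1/ 237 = 0.00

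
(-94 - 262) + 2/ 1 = -354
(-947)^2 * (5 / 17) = 4484045 / 17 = 263767.35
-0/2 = 0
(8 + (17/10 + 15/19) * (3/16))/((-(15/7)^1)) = -180173/45600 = -3.95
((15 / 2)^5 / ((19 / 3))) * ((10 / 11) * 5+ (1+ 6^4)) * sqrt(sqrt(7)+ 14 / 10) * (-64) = -13046366250 * sqrt(35+ 25 * sqrt(7)) / 209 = -627787806.67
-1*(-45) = 45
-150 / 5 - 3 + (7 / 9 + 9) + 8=-137 / 9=-15.22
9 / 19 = 0.47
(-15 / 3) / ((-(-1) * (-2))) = 5 / 2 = 2.50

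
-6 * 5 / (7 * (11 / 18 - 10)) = 540 / 1183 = 0.46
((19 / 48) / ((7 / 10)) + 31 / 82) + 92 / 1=640195 / 6888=92.94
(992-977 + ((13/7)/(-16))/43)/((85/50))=361135/40936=8.82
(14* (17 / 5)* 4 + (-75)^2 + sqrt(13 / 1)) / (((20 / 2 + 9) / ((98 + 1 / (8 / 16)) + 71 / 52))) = 5271* sqrt(13) / 988 + 153264867 / 4940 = 31044.51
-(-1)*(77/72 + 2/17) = 1453/1224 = 1.19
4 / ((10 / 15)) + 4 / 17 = 6.24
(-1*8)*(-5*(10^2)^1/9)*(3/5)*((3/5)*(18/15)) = 192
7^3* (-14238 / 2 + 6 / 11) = -26857929 / 11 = -2441629.91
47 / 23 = 2.04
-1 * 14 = -14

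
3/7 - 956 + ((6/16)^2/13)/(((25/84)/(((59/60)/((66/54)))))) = -7651981829/8008000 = -955.54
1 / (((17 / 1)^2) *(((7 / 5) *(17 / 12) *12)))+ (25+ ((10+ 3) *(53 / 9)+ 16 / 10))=159643247 / 1547595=103.16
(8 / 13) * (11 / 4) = 22 / 13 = 1.69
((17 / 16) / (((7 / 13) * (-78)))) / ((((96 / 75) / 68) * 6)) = -7225 / 32256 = -0.22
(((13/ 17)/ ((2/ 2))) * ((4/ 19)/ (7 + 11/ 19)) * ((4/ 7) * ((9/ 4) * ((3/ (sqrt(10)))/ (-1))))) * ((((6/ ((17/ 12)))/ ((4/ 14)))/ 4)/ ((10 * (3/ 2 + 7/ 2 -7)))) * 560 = 2457 * sqrt(10)/ 2890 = 2.69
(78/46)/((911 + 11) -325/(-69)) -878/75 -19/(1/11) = -1058439704/4795725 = -220.70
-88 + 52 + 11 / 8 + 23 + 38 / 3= 25 / 24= 1.04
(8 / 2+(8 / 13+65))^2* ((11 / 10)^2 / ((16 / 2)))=3964081 / 5408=733.00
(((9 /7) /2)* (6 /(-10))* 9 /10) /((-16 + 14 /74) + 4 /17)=0.02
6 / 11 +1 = 17 / 11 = 1.55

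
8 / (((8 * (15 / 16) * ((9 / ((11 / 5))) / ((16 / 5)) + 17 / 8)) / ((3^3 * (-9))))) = -228096 / 2995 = -76.16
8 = 8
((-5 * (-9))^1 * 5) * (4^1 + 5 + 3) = 2700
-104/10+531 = 2603/5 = 520.60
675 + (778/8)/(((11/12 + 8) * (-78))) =1877461/2782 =674.86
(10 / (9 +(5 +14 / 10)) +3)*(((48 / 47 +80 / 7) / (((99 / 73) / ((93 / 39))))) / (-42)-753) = -2749.86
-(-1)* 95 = 95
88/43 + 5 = 303/43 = 7.05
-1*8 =-8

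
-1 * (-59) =59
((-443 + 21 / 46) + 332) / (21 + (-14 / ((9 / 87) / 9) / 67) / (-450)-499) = 25552125 / 110480362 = 0.23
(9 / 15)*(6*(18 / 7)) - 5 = 149 / 35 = 4.26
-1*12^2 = -144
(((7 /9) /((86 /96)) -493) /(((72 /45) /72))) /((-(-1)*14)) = -1581.85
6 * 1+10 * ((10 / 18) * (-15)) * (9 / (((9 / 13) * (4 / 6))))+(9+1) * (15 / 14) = -11258 / 7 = -1608.29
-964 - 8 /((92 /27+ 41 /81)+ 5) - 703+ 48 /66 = -6620333 /3971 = -1667.17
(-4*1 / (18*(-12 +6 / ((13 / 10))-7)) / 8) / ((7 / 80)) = 260 / 11781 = 0.02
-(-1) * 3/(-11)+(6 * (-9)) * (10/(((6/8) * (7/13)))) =-102981/77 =-1337.42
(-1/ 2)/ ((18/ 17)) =-0.47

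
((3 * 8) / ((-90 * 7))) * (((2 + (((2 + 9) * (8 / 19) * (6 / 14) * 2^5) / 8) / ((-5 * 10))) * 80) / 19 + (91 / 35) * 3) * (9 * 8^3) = -241465344 / 88445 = -2730.12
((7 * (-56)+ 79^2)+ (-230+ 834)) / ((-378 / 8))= -136.57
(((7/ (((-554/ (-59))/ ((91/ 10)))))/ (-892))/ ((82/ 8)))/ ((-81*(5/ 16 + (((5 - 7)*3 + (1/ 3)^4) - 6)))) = -150332/ 191604685205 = -0.00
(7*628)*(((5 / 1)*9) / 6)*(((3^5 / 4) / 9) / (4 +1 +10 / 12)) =38151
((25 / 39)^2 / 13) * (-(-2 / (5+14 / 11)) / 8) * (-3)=-6875 / 1819116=-0.00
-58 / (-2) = 29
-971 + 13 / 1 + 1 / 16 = -15327 / 16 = -957.94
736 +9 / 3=739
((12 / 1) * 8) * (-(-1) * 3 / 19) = 15.16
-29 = -29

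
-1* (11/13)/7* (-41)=4.96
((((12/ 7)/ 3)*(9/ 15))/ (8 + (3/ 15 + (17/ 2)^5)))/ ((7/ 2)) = 768/ 347929253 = 0.00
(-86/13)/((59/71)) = -6106/767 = -7.96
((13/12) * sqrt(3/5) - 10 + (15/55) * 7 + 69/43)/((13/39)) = -9204/473 + 13 * sqrt(15)/20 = -16.94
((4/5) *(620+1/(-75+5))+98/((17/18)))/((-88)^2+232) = 892133/11864300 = 0.08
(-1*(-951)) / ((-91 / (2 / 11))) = -1902 / 1001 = -1.90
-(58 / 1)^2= -3364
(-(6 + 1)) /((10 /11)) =-77 /10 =-7.70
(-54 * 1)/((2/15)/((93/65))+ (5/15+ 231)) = -7533/32284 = -0.23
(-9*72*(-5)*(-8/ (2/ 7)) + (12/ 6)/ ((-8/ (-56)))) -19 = -90725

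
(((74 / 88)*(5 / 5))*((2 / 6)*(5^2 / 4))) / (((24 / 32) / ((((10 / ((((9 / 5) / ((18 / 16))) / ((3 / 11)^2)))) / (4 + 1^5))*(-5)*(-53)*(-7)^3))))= -420389375 / 21296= -19740.30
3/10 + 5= 5.30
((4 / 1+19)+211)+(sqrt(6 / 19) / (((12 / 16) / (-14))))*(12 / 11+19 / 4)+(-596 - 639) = -1001 - 3598*sqrt(114) / 627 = -1062.27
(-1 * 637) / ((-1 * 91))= 7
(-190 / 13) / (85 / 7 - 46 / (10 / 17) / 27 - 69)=179550 / 734071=0.24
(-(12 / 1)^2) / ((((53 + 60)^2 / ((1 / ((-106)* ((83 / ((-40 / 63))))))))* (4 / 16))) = -1280 / 393195817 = -0.00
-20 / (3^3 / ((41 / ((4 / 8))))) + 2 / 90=-8197 / 135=-60.72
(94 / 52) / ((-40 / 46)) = -1081 / 520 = -2.08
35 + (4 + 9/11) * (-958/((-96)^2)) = 1748693/50688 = 34.50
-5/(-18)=5/18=0.28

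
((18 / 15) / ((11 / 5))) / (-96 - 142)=-3 / 1309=-0.00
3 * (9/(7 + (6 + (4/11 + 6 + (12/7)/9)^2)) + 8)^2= 1781304846312963/8915533120321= 199.80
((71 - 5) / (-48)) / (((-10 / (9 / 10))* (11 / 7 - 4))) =-693 / 13600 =-0.05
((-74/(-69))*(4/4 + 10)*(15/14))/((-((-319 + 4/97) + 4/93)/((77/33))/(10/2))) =30596225/66169597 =0.46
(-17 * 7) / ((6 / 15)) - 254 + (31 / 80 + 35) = -41289 / 80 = -516.11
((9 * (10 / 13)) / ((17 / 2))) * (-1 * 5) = -900 / 221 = -4.07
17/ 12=1.42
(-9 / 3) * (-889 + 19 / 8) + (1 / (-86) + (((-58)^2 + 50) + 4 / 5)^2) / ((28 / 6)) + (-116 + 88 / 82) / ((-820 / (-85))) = 253132525621621 / 101196200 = 2501403.47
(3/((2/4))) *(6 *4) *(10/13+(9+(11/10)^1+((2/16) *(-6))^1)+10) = 188316/65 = 2897.17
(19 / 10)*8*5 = 76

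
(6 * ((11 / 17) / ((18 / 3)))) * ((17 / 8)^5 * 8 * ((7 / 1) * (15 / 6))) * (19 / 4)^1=18644.90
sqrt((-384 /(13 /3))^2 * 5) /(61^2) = 1152 * sqrt(5) /48373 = 0.05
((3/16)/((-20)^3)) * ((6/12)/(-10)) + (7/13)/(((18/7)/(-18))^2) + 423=14955520039/33280000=449.38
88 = 88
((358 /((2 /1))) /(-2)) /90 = -179 /180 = -0.99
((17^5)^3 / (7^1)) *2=817835157574233083.71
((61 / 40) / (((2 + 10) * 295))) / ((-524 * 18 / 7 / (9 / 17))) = -427 / 2522745600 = -0.00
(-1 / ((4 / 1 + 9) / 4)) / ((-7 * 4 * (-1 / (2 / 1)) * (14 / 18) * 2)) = -9 / 637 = -0.01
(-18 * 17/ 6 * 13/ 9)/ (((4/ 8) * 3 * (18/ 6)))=-442/ 27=-16.37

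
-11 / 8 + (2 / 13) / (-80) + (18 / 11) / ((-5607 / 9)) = -1229027 / 890890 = -1.38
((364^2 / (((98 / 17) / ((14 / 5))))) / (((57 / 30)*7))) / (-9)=-91936 / 171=-537.64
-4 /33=-0.12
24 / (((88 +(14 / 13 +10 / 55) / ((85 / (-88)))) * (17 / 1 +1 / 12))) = 7956 / 490975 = 0.02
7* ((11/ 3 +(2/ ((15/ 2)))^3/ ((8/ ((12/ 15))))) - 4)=-39151/ 16875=-2.32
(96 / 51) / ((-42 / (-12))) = 64 / 119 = 0.54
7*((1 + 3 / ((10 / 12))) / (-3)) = -161 / 15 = -10.73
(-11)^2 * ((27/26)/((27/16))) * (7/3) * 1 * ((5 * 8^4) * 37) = 5134581760/39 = 131655942.56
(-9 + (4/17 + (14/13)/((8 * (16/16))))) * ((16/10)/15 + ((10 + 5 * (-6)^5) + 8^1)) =3705967303/11050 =335381.66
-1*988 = -988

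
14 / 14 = 1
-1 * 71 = -71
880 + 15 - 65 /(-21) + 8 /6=6296 /7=899.43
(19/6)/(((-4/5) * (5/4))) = -19/6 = -3.17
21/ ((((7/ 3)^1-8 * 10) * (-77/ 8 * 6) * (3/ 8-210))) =-32/ 1432717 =-0.00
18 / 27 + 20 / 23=106 / 69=1.54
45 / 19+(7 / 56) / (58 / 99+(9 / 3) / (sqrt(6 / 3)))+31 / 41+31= 29403 * sqrt(2) / 651848+4329782337 / 126947398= 34.17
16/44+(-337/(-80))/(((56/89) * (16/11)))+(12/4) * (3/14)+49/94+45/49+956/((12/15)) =311823398057/259409920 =1202.05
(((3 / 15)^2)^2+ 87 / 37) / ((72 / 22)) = 149633 / 208125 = 0.72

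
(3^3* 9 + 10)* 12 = 3036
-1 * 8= -8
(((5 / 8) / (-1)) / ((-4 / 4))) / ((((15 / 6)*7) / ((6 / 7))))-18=-1761 / 98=-17.97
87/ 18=29/ 6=4.83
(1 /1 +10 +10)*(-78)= -1638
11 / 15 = 0.73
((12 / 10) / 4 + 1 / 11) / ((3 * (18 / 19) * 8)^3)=0.00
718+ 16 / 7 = 5042 / 7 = 720.29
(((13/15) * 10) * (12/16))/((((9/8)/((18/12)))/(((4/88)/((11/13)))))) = 0.47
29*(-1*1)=-29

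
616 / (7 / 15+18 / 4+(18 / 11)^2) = 2236080 / 27749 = 80.58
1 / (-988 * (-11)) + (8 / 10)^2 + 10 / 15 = 1065139 / 815100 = 1.31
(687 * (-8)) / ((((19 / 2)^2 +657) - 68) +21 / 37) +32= 2406208 / 100613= 23.92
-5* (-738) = 3690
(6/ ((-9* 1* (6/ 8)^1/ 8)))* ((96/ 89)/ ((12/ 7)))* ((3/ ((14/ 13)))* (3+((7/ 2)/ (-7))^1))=-8320/ 267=-31.16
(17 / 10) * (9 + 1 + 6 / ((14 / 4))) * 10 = 1394 / 7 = 199.14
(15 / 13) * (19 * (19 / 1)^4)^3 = 227716905448121974485 / 13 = 17516685034470921114.23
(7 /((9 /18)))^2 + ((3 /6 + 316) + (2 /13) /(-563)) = 7501971 /14638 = 512.50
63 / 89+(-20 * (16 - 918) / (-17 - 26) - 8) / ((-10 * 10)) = 476769 / 95675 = 4.98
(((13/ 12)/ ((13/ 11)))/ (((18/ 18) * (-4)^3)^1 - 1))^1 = -11/ 780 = -0.01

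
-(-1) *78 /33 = 2.36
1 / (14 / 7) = 1 / 2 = 0.50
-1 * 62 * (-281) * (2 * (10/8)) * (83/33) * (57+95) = 549489880/33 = 16651208.48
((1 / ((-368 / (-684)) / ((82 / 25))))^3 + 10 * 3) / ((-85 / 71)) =-1629850073853 / 7604375000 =-214.33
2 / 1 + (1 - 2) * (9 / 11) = 13 / 11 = 1.18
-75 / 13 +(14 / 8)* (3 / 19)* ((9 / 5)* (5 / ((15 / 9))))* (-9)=-94839 / 4940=-19.20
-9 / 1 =-9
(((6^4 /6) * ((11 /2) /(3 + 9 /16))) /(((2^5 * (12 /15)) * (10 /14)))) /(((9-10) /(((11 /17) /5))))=-7623 /3230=-2.36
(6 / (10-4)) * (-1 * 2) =-2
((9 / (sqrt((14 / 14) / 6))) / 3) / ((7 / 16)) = 48*sqrt(6) / 7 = 16.80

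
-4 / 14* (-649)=1298 / 7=185.43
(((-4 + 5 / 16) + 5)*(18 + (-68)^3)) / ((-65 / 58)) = 95739063 / 260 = 368227.17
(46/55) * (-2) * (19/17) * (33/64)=-0.96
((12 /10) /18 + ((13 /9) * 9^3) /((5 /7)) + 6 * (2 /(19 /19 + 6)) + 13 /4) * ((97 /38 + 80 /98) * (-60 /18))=-433030069 /26068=-16611.56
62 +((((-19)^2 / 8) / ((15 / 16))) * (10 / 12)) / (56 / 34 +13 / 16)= 471494 / 6021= 78.31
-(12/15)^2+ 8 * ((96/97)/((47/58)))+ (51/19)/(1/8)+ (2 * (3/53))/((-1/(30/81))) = 31569513428/1032955425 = 30.56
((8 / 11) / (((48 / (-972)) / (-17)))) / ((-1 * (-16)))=1377 / 88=15.65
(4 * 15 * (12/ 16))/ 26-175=-4505/ 26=-173.27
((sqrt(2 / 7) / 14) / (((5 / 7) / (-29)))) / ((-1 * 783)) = sqrt(14) / 1890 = 0.00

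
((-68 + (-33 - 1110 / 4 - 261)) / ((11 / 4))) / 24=-1279 / 132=-9.69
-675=-675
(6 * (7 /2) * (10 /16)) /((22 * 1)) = 105 /176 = 0.60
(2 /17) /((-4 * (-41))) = 1 /1394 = 0.00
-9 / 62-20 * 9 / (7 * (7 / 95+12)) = -36531 / 16058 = -2.27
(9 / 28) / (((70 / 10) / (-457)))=-4113 / 196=-20.98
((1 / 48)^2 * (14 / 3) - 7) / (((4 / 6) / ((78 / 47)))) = -314405 / 18048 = -17.42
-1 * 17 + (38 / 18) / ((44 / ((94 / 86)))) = -288583 / 17028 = -16.95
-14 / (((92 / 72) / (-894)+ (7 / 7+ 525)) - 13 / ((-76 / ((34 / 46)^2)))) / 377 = -161740692 / 2291365263265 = -0.00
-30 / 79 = -0.38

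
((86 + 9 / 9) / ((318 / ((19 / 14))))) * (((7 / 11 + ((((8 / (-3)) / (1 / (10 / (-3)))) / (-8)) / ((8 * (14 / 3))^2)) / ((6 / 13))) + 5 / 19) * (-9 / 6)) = -204775699 / 409536512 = -0.50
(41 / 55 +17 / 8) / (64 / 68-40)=-21471 / 292160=-0.07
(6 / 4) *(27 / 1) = 81 / 2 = 40.50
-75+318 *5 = 1515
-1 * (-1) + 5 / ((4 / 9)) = 49 / 4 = 12.25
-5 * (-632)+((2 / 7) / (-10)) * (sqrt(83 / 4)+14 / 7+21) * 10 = 22074 / 7- sqrt(83) / 7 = 3152.13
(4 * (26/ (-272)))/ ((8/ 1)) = -13/ 272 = -0.05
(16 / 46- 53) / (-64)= 1211 / 1472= 0.82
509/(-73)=-509/73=-6.97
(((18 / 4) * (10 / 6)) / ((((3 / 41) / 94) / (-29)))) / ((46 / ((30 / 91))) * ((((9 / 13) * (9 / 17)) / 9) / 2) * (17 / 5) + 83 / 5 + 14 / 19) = -265444250 / 25647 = -10349.91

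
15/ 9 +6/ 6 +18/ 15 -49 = -677/ 15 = -45.13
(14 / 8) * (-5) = -35 / 4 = -8.75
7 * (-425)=-2975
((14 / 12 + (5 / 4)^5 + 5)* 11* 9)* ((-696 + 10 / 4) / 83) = -1296188949 / 169984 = -7625.36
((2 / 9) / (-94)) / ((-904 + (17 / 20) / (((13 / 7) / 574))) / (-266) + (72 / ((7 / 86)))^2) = -242060 / 80118083081367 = -0.00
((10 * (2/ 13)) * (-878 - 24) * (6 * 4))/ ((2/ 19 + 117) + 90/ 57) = -3648/ 13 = -280.62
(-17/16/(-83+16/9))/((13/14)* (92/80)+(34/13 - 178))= -0.00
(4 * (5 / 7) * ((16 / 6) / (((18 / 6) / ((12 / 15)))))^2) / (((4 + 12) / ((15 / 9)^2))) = 1280 / 5103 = 0.25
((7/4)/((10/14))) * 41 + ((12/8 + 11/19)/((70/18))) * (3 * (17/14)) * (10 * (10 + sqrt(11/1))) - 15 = 36261 * sqrt(11)/1862 + 5217179/18620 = 344.78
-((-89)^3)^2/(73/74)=-36776615531114/73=-503789253850.88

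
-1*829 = -829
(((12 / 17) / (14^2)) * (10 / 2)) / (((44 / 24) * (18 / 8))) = 0.00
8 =8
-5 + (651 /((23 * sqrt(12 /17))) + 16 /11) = 30.14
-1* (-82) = 82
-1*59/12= -4.92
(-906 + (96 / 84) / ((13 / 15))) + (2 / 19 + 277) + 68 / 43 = -625.99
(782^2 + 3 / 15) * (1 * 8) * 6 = 146765808 / 5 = 29353161.60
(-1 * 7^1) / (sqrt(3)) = -7 * sqrt(3) / 3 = -4.04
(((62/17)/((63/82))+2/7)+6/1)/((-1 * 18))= -844/1377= -0.61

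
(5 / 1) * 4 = 20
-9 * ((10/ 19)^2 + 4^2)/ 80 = -13221/ 7220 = -1.83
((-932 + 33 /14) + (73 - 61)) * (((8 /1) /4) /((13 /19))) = -244093 /91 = -2682.34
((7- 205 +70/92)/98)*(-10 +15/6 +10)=-45365/9016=-5.03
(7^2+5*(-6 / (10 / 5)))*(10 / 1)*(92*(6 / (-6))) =-31280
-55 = -55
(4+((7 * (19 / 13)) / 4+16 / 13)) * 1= 405 / 52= 7.79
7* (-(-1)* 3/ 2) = 21/ 2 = 10.50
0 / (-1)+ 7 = 7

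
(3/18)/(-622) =-1/3732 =-0.00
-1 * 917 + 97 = -820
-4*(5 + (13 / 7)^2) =-1656 / 49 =-33.80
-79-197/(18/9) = -355/2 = -177.50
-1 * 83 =-83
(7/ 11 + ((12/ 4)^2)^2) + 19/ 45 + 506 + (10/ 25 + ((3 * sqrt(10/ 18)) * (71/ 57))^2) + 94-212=85454872/ 178695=478.22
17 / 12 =1.42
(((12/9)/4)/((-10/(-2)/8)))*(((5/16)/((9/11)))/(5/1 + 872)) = 11/47358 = 0.00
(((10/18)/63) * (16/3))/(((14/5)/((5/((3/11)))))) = 11000/35721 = 0.31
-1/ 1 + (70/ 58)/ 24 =-0.95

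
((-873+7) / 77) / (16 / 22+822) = -433 / 31675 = -0.01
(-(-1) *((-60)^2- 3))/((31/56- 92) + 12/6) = -40.21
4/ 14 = 2/ 7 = 0.29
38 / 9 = 4.22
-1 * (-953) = 953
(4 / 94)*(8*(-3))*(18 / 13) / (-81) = 32 / 1833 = 0.02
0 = 0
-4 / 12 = -1 / 3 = -0.33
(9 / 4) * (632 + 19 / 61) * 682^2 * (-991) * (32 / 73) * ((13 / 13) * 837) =-1071423719898513696 / 4453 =-240607168178422.12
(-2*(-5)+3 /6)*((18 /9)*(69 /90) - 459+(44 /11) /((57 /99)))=-4730.45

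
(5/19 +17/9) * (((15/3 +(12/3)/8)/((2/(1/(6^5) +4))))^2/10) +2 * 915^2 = 34627213756096915/20679432192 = 1674476.04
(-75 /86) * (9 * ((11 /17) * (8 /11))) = -2700 /731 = -3.69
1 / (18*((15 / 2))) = 1 / 135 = 0.01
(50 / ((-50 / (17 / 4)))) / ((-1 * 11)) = 17 / 44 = 0.39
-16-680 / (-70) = -44 / 7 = -6.29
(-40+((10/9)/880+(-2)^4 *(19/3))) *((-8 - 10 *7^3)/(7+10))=-12404.02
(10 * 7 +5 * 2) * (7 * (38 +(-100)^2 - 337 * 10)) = 3734080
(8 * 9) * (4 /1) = 288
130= 130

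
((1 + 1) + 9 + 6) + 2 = 19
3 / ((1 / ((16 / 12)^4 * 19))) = 180.15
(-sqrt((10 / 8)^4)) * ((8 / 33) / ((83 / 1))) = -25 / 5478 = -0.00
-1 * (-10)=10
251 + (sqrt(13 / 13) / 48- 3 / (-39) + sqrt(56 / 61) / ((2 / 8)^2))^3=77732136613 / 242970624 + 1860925093 * sqrt(854) / 15092376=3923.22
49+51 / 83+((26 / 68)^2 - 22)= 2663579 / 95948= 27.76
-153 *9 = -1377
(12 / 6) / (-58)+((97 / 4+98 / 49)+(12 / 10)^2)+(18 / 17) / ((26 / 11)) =18011521 / 640900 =28.10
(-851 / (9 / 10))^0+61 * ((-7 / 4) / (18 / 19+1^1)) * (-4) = 8150 / 37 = 220.27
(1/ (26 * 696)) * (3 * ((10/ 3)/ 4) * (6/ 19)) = 5/ 114608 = 0.00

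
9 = 9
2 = 2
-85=-85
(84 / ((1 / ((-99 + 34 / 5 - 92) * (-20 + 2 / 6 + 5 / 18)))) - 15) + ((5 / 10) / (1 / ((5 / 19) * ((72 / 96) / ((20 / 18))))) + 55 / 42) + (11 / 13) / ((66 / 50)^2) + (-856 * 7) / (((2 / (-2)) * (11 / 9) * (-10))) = 4101216481823 / 13693680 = 299497.03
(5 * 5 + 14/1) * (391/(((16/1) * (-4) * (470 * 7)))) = -15249/210560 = -0.07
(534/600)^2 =0.79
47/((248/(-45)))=-2115/248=-8.53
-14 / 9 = -1.56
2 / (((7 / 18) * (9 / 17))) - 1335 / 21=-377 / 7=-53.86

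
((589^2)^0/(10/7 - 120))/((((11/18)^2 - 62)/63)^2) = -1458274104/165452651935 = -0.01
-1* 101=-101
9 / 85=0.11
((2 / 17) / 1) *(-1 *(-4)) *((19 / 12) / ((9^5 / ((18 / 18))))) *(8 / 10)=0.00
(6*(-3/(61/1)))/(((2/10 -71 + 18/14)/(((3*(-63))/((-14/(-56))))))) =-158760/49471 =-3.21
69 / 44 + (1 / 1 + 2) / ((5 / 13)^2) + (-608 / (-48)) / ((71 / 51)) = 2416943 / 78100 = 30.95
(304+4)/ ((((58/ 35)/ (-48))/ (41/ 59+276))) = -4223604000/ 1711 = -2468500.29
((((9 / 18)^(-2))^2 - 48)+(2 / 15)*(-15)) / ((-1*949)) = 34 / 949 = 0.04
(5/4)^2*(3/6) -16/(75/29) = -12973/2400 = -5.41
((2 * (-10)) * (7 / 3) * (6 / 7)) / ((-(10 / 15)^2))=90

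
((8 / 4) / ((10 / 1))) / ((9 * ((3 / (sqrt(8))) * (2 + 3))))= 2 * sqrt(2) / 675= 0.00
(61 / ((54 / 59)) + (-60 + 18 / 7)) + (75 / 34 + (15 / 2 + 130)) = 956995 / 6426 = 148.93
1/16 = 0.06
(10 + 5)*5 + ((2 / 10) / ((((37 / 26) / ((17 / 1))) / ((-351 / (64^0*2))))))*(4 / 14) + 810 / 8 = 56.45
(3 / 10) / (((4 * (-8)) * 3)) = -1 / 320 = -0.00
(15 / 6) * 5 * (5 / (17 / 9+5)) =1125 / 124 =9.07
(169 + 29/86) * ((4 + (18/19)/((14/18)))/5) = 5053361/28595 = 176.72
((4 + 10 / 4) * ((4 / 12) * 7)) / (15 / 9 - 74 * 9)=-91 / 3986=-0.02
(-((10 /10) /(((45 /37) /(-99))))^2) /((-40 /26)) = 4306.87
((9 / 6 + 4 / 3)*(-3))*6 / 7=-51 / 7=-7.29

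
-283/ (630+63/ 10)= -2830/ 6363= -0.44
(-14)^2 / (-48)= -49 / 12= -4.08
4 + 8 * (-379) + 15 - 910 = -3923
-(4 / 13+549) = -7141 / 13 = -549.31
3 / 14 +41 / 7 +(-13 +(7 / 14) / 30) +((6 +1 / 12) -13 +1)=-12.83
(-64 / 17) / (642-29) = -64 / 10421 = -0.01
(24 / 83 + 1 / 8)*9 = 2475 / 664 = 3.73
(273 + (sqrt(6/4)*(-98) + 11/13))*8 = 28480/13 -392*sqrt(6) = 1230.57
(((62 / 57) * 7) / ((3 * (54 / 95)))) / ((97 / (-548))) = -594580 / 23571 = -25.23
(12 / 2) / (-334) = -3 / 167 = -0.02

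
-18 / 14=-9 / 7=-1.29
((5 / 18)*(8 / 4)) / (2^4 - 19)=-5 / 27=-0.19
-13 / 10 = -1.30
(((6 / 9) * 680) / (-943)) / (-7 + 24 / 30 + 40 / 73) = 496400 / 5836227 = 0.09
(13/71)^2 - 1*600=-3024431/5041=-599.97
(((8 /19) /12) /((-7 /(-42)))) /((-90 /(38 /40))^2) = 19 /810000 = 0.00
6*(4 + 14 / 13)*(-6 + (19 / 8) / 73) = -345015 / 1898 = -181.78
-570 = -570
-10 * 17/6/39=-85/117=-0.73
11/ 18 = 0.61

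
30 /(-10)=-3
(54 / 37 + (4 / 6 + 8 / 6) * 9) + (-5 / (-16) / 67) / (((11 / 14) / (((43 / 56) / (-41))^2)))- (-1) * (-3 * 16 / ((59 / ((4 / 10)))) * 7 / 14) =935214228062327 / 48464857745920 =19.30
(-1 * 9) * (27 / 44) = -243 / 44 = -5.52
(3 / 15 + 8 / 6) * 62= 1426 / 15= 95.07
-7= -7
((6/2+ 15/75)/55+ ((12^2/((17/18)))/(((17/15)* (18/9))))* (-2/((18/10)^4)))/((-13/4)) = 109500608/27895725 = 3.93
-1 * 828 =-828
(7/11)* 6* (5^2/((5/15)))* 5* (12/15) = 12600/11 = 1145.45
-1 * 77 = -77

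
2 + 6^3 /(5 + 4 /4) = 38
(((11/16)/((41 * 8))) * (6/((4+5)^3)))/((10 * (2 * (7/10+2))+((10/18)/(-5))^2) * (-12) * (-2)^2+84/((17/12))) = -187/27460306944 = -0.00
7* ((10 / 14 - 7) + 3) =-23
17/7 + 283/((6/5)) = 10007/42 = 238.26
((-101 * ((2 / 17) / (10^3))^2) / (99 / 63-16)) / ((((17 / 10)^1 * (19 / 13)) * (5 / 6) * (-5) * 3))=-0.00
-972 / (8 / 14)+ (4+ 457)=-1240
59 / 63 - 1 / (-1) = 122 / 63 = 1.94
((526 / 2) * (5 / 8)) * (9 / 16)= 11835 / 128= 92.46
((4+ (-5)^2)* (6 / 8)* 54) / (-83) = -14.15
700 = 700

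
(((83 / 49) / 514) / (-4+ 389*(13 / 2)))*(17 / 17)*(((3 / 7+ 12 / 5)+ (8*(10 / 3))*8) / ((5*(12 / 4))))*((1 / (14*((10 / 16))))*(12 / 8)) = 0.00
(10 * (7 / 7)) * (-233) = -2330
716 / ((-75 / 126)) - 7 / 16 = -481327 / 400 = -1203.32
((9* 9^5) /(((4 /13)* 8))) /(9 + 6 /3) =6908733 /352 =19627.08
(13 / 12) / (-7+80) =13 / 876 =0.01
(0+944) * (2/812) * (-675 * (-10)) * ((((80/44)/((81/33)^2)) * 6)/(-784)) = -3245000/89523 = -36.25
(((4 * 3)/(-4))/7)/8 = -3/56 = -0.05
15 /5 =3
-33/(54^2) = -11/972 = -0.01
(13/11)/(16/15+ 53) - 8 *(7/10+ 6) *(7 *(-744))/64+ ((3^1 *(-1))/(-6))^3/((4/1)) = 6225791917/1427360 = 4361.75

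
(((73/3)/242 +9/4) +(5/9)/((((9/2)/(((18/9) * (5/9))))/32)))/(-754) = -2378159/266038344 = -0.01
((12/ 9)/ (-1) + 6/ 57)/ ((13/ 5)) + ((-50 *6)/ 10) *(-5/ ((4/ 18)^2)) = 4500875/ 1482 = 3037.03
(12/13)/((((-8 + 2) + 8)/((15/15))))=6/13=0.46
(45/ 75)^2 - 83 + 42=-1016/ 25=-40.64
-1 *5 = -5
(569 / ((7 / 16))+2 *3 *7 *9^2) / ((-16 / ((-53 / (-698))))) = -22.32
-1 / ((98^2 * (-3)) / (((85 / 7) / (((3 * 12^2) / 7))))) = 85 / 12446784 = 0.00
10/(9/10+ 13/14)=175/32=5.47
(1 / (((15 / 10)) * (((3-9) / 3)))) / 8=-0.04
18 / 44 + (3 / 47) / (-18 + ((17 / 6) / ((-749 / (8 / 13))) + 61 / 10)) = 0.40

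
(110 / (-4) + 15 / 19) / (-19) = 1.41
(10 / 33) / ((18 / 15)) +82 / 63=359 / 231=1.55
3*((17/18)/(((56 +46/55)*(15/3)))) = 187/18756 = 0.01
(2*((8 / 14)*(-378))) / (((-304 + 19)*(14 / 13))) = 1.41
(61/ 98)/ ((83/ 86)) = 2623/ 4067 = 0.64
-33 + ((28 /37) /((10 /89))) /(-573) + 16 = -1803331 /106005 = -17.01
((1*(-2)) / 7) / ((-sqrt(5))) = 2*sqrt(5) / 35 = 0.13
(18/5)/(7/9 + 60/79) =12798/5465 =2.34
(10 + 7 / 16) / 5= 167 / 80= 2.09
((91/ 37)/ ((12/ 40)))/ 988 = 35/ 4218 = 0.01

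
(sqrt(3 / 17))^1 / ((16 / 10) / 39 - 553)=-195 * sqrt(51) / 1833059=-0.00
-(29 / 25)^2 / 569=-841 / 355625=-0.00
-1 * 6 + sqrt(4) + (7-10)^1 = -7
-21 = -21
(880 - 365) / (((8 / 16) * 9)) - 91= 211 / 9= 23.44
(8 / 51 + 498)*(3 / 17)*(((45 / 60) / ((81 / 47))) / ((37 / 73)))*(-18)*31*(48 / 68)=-5404415132 / 181781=-29730.36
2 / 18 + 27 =244 / 9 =27.11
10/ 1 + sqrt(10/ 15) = sqrt(6)/ 3 + 10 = 10.82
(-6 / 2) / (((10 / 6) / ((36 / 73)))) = -324 / 365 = -0.89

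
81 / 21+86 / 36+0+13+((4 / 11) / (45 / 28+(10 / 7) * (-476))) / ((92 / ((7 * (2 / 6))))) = 11653899143 / 605522610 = 19.25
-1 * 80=-80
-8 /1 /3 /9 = -8 /27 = -0.30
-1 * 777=-777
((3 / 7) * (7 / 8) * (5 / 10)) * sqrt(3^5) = 27 * sqrt(3) / 16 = 2.92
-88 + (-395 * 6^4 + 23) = -511985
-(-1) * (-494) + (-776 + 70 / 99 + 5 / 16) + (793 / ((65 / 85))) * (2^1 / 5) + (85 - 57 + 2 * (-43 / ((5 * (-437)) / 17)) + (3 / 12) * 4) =-570733333 / 692208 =-824.51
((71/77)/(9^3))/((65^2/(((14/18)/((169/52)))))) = 284/3963992175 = 0.00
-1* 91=-91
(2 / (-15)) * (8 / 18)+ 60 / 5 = 1612 / 135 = 11.94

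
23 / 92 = 1 / 4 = 0.25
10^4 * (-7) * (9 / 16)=-39375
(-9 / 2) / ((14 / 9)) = -81 / 28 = -2.89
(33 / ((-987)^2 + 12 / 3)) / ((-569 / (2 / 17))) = -66 / 9423175429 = -0.00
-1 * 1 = -1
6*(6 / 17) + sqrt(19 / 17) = sqrt(323) / 17 + 36 / 17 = 3.17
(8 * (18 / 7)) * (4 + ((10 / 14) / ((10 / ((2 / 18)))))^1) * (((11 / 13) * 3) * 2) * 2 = 533280 / 637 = 837.17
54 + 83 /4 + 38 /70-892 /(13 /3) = -237607 /1820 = -130.55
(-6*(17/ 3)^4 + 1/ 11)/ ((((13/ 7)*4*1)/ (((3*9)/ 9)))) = -12862045/ 5148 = -2498.45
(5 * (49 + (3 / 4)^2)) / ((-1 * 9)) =-3965 / 144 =-27.53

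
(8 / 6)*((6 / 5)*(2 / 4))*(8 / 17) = 0.38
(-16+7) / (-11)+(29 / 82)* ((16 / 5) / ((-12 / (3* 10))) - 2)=-1226 / 451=-2.72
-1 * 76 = -76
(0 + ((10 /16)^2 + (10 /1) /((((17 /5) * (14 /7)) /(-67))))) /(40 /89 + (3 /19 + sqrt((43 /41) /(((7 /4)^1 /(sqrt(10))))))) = -37541573032022893325 * 10^(3 /4) * sqrt(12341) /316518651609465365496 - 92422897392880606825 * 10^(1 /4) * sqrt(12341) /1266074606437861461984 + 16109731864964024826175 /2532149212875722923968 + 6543667125733717199675 * sqrt(10) /633037303218930730992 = -49.47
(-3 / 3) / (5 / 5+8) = -1 / 9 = -0.11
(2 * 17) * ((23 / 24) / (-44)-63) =-1131367 / 528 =-2142.74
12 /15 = 4 /5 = 0.80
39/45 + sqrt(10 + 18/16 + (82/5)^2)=13/15 + sqrt(112034)/20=17.60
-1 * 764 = -764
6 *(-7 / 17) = -42 / 17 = -2.47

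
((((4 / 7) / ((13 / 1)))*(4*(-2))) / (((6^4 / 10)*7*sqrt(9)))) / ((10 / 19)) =-38 / 154791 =-0.00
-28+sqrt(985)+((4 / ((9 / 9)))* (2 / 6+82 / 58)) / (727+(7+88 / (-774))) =-115270468 / 4118203+sqrt(985) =3.39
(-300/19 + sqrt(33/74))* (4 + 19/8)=-3825/38 + 51* sqrt(2442)/592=-96.40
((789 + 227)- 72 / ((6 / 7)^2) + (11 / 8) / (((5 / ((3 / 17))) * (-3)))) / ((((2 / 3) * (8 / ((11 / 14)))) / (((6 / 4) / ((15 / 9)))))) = 185396013 / 1523200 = 121.71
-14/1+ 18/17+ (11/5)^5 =2050367/53125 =38.60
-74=-74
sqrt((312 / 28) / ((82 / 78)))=39 * sqrt(574) / 287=3.26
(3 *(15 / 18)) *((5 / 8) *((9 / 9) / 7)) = 25 / 112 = 0.22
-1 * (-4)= 4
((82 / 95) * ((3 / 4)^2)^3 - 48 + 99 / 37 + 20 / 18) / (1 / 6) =-2854553843 / 10798080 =-264.36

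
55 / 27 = 2.04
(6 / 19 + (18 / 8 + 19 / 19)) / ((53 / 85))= 5.72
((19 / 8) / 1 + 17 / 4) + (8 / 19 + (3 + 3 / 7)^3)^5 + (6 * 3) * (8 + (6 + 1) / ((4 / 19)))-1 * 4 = 112013115.48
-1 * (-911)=911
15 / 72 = 5 / 24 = 0.21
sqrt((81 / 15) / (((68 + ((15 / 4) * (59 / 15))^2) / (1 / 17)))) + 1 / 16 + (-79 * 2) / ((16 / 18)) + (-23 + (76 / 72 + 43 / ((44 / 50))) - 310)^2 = 12 * sqrt(129455) / 129455 + 12538545757 / 156816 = 79957.09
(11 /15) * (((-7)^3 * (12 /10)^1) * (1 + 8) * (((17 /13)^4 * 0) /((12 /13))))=0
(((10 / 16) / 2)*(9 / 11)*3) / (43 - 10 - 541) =-135 / 89408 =-0.00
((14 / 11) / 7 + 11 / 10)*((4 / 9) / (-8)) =-0.07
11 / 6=1.83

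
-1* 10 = -10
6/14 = 3/7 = 0.43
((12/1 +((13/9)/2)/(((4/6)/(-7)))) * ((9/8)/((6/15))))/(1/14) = 5565/32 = 173.91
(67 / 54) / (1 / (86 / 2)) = 2881 / 54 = 53.35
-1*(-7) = 7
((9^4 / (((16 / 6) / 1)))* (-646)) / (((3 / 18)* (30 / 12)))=-19072827 / 5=-3814565.40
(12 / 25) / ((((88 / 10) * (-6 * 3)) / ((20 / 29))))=-2 / 957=-0.00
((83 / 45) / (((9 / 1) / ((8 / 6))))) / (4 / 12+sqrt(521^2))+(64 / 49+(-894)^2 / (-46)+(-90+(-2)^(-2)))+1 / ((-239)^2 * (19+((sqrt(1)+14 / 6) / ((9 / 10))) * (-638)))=-279912590863449179837 / 16028767266514380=-17463.14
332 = 332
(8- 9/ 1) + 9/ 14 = -5/ 14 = -0.36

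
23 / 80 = 0.29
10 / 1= 10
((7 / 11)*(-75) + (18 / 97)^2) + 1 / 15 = -73938916 / 1552485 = -47.63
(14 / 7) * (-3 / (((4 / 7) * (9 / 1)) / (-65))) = 455 / 6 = 75.83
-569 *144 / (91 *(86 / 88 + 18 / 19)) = -68498496 / 146419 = -467.83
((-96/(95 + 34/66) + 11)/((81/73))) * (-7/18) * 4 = -2012318/143613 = -14.01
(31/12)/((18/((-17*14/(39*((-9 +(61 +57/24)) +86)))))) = -7378/1182519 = -0.01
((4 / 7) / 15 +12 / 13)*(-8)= -7.69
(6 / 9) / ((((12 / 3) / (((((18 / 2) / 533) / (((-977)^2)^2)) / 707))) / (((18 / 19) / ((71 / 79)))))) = 2133 / 463166166462699769979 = 0.00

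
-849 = -849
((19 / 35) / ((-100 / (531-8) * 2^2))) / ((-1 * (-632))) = -9937 / 8848000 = -0.00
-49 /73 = -0.67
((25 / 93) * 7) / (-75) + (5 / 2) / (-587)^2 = -4822571 / 192269502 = -0.03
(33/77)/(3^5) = 1/567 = 0.00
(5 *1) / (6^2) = 5 / 36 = 0.14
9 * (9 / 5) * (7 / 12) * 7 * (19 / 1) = 25137 / 20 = 1256.85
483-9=474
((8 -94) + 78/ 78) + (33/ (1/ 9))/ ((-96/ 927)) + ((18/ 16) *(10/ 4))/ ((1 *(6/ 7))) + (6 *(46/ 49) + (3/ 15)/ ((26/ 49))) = -75003321/ 25480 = -2943.62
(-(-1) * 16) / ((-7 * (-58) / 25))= 200 / 203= 0.99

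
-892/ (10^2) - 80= -88.92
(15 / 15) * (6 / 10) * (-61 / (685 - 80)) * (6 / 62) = -549 / 93775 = -0.01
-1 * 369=-369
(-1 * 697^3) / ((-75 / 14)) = 4740524222 / 75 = 63206989.63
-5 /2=-2.50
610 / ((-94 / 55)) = -16775 / 47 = -356.91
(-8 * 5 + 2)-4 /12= -115 /3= -38.33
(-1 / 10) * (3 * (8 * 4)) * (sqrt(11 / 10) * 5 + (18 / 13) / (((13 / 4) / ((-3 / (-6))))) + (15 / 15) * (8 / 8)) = -24 * sqrt(110) / 5 - 1968 / 169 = -61.99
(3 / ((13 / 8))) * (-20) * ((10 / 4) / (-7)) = 13.19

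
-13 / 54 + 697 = 37625 / 54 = 696.76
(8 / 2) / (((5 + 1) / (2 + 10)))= 8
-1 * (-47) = 47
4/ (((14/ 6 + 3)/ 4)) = 3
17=17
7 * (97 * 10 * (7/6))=23765/3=7921.67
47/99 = 0.47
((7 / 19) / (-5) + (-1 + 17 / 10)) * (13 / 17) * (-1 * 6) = -273 / 95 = -2.87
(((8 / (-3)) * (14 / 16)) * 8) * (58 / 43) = -3248 / 129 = -25.18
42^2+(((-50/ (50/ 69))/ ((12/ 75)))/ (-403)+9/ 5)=14240973/ 8060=1766.87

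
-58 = -58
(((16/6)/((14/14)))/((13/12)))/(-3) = -32/39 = -0.82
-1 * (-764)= 764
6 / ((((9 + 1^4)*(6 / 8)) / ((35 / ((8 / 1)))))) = 7 / 2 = 3.50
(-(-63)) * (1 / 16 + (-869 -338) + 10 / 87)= -35277837 / 464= -76029.82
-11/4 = -2.75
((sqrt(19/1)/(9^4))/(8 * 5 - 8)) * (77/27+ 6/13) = 1163 * sqrt(19)/73693152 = 0.00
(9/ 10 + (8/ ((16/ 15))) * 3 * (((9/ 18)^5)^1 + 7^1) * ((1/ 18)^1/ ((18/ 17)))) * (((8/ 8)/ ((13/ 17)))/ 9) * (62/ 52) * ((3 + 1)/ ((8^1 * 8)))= 6206479/ 62300160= 0.10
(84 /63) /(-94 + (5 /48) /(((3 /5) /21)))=-64 /4337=-0.01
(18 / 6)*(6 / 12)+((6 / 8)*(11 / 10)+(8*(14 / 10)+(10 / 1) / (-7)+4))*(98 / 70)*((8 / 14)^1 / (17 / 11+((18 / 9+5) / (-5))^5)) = -2852833 / 1844528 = -1.55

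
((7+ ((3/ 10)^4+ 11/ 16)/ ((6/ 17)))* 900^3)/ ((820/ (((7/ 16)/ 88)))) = 104041665/ 2624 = 39650.02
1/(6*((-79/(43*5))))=-215/474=-0.45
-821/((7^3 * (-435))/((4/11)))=3284/1641255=0.00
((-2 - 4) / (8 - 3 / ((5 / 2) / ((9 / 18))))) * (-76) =2280 / 37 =61.62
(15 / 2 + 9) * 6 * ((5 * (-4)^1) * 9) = -17820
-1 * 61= -61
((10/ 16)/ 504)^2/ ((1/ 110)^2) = 75625/ 4064256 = 0.02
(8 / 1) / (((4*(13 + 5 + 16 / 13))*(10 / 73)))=949 / 1250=0.76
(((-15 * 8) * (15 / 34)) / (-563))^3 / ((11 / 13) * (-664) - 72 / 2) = -2369250000 / 1703510243066573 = -0.00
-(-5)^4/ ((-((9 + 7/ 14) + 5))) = 1250/ 29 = 43.10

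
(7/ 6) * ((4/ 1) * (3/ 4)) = 7/ 2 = 3.50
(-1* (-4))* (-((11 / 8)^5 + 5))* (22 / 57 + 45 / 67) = -437411583 / 10428416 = -41.94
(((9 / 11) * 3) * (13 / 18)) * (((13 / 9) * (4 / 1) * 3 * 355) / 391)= 119990 / 4301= 27.90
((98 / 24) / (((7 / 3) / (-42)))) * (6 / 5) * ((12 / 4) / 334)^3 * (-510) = 607257 / 18629852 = 0.03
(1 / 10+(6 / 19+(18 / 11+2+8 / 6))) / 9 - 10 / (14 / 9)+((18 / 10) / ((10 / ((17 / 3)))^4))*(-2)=-6124026169 / 987525000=-6.20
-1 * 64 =-64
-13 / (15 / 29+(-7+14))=-1.73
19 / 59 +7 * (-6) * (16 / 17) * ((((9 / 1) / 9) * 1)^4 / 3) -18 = -30947 / 1003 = -30.85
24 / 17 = 1.41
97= 97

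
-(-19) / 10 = 19 / 10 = 1.90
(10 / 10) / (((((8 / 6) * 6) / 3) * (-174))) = -1 / 464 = -0.00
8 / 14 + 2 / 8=0.82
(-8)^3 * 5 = -2560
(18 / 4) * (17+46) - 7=553 / 2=276.50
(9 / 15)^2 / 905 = 9 / 22625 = 0.00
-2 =-2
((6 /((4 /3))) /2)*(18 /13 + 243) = 28593 /52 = 549.87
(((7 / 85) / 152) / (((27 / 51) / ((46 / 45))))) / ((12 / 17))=2737 / 1846800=0.00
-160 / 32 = -5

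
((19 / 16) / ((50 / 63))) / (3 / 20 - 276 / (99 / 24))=-693 / 30920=-0.02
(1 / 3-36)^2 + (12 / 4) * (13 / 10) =114841 / 90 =1276.01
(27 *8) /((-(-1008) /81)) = 243 /14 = 17.36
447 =447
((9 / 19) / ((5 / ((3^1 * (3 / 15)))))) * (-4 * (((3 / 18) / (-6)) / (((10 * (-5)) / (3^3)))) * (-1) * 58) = 2349 / 11875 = 0.20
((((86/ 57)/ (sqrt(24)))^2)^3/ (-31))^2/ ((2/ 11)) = 439555938769888340411/ 105477336303825769570789448832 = 0.00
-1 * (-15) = 15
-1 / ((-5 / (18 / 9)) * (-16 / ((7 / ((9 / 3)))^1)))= -7 / 120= -0.06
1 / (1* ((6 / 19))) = 19 / 6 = 3.17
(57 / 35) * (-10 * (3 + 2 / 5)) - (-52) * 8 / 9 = -2882 / 315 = -9.15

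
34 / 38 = 0.89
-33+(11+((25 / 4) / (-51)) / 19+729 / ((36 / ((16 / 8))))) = 71681 / 3876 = 18.49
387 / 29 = 13.34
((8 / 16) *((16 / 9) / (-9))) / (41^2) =-0.00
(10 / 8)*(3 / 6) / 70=1 / 112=0.01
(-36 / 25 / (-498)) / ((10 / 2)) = 6 / 10375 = 0.00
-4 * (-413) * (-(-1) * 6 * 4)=39648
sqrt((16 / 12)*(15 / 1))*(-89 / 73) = -178*sqrt(5) / 73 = -5.45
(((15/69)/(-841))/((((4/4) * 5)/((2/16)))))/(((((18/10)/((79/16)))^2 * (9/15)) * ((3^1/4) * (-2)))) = 780125/14439472128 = 0.00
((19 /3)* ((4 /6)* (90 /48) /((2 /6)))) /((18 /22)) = 1045 /36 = 29.03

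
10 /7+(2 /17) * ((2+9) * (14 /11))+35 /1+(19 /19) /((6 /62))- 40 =3002 /357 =8.41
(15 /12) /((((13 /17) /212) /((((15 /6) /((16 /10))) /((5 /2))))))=22525 /104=216.59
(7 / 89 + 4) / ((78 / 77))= 4.03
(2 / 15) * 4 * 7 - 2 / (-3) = 4.40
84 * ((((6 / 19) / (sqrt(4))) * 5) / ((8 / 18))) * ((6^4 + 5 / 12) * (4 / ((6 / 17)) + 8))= 142113195 / 38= 3739820.92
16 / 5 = 3.20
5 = 5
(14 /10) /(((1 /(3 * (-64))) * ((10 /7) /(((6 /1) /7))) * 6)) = -672 /25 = -26.88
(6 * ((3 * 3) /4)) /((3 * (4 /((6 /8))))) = 27 /32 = 0.84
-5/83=-0.06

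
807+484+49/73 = 94292/73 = 1291.67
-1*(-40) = 40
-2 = -2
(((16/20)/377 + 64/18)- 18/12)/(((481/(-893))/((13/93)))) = -62346581/116753130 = -0.53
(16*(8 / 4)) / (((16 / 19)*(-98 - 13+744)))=38 / 633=0.06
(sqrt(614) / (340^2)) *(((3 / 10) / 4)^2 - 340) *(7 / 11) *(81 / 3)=-1.25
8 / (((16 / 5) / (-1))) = -5 / 2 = -2.50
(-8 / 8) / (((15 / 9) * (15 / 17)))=-17 / 25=-0.68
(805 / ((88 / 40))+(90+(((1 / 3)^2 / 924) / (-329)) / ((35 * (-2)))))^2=63006879529702918681 / 303131778062400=207853.10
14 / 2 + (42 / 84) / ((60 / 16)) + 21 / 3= 212 / 15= 14.13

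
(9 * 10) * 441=39690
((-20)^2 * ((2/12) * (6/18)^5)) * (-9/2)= -100/81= -1.23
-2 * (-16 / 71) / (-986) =-0.00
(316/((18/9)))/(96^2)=79/4608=0.02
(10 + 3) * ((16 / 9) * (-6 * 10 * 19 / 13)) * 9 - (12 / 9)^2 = -164176 / 9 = -18241.78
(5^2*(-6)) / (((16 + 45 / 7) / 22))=-23100 / 157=-147.13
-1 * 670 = -670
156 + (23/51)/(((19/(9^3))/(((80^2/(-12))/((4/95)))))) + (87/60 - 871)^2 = 3652257777/6800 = 537096.73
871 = 871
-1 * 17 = -17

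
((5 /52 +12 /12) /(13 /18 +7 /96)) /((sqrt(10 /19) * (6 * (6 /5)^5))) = 0.13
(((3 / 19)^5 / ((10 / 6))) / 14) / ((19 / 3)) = 2187 / 3293211670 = 0.00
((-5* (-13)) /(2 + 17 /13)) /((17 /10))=8450 /731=11.56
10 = 10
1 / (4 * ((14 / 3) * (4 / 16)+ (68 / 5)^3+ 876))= 375 / 5088934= 0.00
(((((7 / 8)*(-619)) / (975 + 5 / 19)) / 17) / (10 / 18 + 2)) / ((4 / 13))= -9632259 / 231847360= -0.04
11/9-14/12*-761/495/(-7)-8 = -20891/2970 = -7.03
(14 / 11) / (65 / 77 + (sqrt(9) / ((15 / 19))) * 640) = 98 / 187329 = 0.00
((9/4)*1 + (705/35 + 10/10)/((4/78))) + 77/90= 523393/1260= 415.39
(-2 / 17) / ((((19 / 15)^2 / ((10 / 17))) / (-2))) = 9000 / 104329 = 0.09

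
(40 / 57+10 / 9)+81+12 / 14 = 100153 / 1197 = 83.67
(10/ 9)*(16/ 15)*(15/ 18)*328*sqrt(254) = 26240*sqrt(254)/ 81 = 5162.92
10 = 10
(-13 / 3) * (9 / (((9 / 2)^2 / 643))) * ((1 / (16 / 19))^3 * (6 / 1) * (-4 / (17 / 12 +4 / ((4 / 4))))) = 4410337 / 480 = 9188.20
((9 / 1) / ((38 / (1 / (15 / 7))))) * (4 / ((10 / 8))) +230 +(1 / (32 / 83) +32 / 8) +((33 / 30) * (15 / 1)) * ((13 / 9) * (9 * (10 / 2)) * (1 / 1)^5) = 19903601 / 15200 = 1309.45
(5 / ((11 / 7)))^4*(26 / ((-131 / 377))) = -14709126250 / 1917971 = -7669.11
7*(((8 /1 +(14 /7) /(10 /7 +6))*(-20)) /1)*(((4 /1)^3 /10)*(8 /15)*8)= -1232896 /39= -31612.72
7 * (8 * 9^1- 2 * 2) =476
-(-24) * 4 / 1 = 96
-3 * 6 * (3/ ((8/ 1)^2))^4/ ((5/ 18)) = -6561/ 20971520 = -0.00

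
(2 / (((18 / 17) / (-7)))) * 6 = -238 / 3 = -79.33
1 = 1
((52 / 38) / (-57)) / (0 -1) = 26 / 1083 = 0.02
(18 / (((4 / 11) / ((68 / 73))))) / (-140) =-1683 / 5110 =-0.33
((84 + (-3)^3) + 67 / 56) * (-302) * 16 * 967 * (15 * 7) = -28552164180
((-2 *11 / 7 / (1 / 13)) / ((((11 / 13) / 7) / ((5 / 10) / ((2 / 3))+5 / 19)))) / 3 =-13013 / 114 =-114.15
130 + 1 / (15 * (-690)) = 1345499 / 10350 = 130.00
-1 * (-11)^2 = -121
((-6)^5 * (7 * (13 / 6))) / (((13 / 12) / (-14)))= 1524096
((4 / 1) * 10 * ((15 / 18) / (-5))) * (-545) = 10900 / 3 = 3633.33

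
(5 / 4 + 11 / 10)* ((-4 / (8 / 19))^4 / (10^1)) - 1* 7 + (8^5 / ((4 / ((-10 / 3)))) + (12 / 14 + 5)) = -1706457973 / 67200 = -25393.72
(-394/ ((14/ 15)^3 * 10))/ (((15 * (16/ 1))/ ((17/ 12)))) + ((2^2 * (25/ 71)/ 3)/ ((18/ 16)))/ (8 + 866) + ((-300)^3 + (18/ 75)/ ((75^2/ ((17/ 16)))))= -62065666808350008402163/ 2298728376000000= -27000000.29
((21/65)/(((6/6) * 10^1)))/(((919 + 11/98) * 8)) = 0.00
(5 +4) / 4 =2.25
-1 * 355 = -355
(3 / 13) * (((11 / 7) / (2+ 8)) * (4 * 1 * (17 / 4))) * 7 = 561 / 130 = 4.32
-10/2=-5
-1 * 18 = -18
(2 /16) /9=1 /72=0.01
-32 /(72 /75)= -100 /3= -33.33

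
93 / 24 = 31 / 8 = 3.88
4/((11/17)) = 6.18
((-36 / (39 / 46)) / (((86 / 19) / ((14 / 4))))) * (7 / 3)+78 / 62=-1305805 / 17329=-75.35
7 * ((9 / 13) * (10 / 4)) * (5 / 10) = 6.06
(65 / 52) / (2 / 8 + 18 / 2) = 5 / 37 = 0.14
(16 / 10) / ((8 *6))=1 / 30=0.03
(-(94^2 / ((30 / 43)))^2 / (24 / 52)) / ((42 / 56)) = -938343137576 / 2025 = -463379327.20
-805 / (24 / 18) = -2415 / 4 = -603.75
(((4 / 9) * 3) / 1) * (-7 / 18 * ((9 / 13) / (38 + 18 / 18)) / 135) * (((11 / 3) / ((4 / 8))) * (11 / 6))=-1694 / 1848015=-0.00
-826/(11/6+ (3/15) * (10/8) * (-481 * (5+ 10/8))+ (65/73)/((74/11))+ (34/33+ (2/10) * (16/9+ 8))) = 17669725920/15971441707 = 1.11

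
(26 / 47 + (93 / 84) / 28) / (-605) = -21841 / 22293040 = -0.00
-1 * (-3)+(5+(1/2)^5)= 257/32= 8.03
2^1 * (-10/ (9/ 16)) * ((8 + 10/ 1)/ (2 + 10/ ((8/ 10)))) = -1280/ 29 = -44.14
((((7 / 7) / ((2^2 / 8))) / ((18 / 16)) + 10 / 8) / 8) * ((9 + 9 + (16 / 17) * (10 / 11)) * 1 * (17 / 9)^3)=48.09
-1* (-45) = 45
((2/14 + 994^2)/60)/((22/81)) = 186738831/3080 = 60629.49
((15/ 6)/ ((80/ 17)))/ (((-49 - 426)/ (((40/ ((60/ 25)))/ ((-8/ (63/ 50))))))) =357/ 121600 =0.00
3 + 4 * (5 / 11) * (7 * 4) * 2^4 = 8993 / 11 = 817.55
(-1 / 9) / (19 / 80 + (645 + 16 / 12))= -80 / 465531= -0.00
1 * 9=9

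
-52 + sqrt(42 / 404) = -52 + sqrt(4242) / 202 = -51.68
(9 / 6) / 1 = 3 / 2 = 1.50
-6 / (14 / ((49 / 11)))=-21 / 11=-1.91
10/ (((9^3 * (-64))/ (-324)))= 5/ 72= 0.07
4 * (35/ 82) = 70/ 41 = 1.71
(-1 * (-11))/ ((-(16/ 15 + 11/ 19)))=-3135/ 469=-6.68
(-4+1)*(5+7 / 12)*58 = -1943 / 2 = -971.50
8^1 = 8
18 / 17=1.06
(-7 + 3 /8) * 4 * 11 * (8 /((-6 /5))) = 5830 /3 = 1943.33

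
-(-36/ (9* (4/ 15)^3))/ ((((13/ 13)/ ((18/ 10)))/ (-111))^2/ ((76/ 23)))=2559872565/ 92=27824701.79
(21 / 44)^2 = 441 / 1936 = 0.23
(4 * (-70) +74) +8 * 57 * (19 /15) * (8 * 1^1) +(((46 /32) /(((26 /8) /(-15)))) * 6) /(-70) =8035971 /1820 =4415.37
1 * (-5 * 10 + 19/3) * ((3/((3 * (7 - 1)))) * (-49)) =6419/18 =356.61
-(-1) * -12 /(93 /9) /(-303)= 0.00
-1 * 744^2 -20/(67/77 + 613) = -6541135297/11817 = -553536.03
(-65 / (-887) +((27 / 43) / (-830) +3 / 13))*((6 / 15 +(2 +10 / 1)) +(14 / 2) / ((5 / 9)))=624089015 / 82308278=7.58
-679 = -679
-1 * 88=-88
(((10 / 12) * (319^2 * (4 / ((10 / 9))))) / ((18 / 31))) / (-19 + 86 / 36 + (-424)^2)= 2.92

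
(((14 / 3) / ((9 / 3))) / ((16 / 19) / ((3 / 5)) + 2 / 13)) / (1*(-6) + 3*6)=1729 / 20772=0.08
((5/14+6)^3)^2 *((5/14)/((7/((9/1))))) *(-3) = -67092474279735/737894528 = -90924.21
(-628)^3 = -247673152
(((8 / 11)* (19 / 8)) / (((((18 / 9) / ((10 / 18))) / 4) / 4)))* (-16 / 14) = -6080 / 693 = -8.77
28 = 28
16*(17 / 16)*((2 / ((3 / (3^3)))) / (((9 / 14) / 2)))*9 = 8568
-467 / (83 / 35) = -16345 / 83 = -196.93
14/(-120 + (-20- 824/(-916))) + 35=555842/15927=34.90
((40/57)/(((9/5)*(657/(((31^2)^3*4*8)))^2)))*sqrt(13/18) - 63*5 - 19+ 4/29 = -9682/29+ 80656669059947495526400*sqrt(26)/664307811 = 619095429299183.58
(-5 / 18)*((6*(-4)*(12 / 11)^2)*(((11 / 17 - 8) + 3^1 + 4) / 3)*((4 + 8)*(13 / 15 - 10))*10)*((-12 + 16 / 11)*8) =-86304.37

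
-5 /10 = -1 /2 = -0.50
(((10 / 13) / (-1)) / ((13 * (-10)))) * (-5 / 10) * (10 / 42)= -5 / 7098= -0.00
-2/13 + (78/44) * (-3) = -1565/286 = -5.47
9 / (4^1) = 9 / 4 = 2.25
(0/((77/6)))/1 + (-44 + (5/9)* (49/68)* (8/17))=-113954/2601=-43.81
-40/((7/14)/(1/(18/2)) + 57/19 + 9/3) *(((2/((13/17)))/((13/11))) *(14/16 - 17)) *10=1608200/1183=1359.43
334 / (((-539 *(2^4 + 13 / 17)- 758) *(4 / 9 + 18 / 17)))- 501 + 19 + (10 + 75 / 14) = -125097449933 / 268066610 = -466.67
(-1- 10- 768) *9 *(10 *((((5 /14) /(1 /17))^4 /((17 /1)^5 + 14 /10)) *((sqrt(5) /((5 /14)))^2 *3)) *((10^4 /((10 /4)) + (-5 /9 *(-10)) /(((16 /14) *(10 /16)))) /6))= -3666902068953125 /695730616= -5270577.41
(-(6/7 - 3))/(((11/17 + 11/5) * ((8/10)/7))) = 6375/968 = 6.59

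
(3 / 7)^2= 9 / 49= 0.18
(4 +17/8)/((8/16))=49/4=12.25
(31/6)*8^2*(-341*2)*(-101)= 68330944/3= 22776981.33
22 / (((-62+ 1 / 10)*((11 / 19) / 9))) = -3420 / 619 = -5.53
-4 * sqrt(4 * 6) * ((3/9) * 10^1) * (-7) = 560 * sqrt(6)/3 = 457.24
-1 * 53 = -53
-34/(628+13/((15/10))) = -51/955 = -0.05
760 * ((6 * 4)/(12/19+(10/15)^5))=23897.30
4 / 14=0.29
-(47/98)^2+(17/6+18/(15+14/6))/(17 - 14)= 1191751/1123668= 1.06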